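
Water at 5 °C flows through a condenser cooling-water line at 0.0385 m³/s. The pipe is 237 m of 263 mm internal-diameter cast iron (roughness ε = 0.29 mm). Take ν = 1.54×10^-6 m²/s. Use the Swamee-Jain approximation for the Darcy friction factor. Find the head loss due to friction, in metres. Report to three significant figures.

h_f ≈ 0.515 m

V = 4Q/(πD²) = 4·0.0385/(π·0.263²) = 0.7087 m/s
Re = VD/ν = 0.7087·0.263/1.54×10^-6 = 1.21×10^5 → turbulent
ε/D = 0.29/263 = 0.00110
Swamee-Jain: f = 0.02233
h_f = f(L/D)V²/(2g) = 0.02233·(237/0.263)·0.7087²/(2·9.81) = 0.5151 m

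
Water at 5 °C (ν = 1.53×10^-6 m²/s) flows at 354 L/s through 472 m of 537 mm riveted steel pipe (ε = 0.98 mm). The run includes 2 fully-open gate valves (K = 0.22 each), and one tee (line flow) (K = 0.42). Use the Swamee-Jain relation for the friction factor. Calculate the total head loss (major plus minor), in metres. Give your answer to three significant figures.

V = 4Q/(πD²) = 1.563 m/s; V²/2g = 0.1245 m
Re = 5.49×10^5, ε/D = 0.00182 → f = 0.02333 (Swamee-Jain)
Major: h_f = f(L/D)·V²/2g = 0.02333·879.0·0.1245 = 2.553 m
Minor: ΣK = 0.860; h_m = ΣK·V²/2g = 0.1071 m
Total H_L = 2.553 + 0.1071 = 2.660 m

H_L ≈ 2.66 m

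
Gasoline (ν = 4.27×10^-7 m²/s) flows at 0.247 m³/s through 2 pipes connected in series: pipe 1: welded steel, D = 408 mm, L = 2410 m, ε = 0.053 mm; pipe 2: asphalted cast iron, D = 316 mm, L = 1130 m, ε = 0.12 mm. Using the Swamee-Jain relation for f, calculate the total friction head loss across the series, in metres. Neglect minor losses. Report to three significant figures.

H ≈ 43.5 m

Pipe 1: V = 1.889 m/s, Re = 1.81×10^6, ε/D = 1.30×10^-4, f = 0.01343, h_1 = f(L/D)V²/2g = 14.44 m
Pipe 2: V = 3.149 m/s, Re = 2.33×10^6, ε/D = 3.80×10^-4, f = 0.01606, h_2 = f(L/D)V²/2g = 29.03 m
Series → Q common, losses add: H = Σh = 43.46 m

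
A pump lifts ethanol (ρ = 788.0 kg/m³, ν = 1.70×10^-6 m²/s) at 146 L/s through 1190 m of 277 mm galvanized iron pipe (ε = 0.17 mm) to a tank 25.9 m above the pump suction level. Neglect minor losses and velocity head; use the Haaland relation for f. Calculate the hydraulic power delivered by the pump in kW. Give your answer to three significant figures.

P_hyd ≈ 56.0 kW

V = 4Q/(πD²) = 2.423 m/s; Re = 3.95×10^5; ε/D = 6.14×10^-4; f = 0.01844
h_f = f(L/D)V²/2g = 23.70 m
Total head H = z + h_f = 25.9 + 23.70 = 49.60 m
P_hyd = ρgQH = 788.0·9.81·0.146·49.60 = 55.98 kW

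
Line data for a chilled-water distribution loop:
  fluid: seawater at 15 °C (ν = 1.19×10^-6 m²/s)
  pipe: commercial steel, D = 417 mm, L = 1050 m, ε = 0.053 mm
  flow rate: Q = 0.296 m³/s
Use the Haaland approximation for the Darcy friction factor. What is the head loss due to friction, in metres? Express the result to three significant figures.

V = 4Q/(πD²) = 4·0.296/(π·0.417²) = 2.167 m/s
Re = VD/ν = 2.167·0.417/1.19×10^-6 = 7.59×10^5 → turbulent
ε/D = 0.053/417 = 1.27×10^-4
Haaland: f = 0.01400
h_f = f(L/D)V²/(2g) = 0.01400·(1050/0.417)·2.167²/(2·9.81) = 8.440 m

h_f ≈ 8.44 m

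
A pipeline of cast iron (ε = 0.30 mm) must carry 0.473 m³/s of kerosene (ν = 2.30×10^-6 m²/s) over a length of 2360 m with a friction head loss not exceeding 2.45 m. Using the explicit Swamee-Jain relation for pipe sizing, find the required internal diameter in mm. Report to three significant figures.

D ≈ 804 mm

Swamee-Jain (Type III): D = 0.66·[ε^1.25·(LQ²/(gh_f))^4.75 + ν·Q^9.4·(L/(gh_f))^5.2]^0.04
LQ²/(gh_f) = 21.97; L/(gh_f) = 98.19
Term 1 = ε^1.25·(…)^4.75 = 93.3; Term 2 = ν·Q^9.4·(…)^5.2 = 46.2
D = 0.66·(93.3 + 46.2)^0.04 = 0.8041 m = 804 mm
Check: V = 0.931 m/s, Re = 3.26×10^5, f = 0.01744, h_f = 2.26 m ≈ 2.45 m ✓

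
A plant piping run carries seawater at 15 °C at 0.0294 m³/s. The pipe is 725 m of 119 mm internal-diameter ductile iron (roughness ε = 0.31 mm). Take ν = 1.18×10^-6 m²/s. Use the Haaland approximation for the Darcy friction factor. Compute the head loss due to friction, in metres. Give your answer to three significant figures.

V = 4Q/(πD²) = 4·0.0294/(π·0.119²) = 2.643 m/s
Re = VD/ν = 2.643·0.119/1.18×10^-6 = 2.67×10^5 → turbulent
ε/D = 0.31/119 = 0.00261
Haaland: f = 0.02571
h_f = f(L/D)V²/(2g) = 0.02571·(725/0.119)·2.643²/(2·9.81) = 55.78 m

h_f ≈ 55.8 m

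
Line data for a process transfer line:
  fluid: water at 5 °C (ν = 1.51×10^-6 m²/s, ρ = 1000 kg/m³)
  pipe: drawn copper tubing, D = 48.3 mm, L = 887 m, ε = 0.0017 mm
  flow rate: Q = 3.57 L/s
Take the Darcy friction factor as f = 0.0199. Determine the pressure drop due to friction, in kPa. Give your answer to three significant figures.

V = 4Q/(πD²) = 4·0.00357/(π·0.0483²) = 1.948 m/s
h_f = f(L/D)V²/(2g) = 0.01990·(887/0.0483)·1.948²/(2·9.81) = 70.71 m
Δp = ρg·h_f = 1000·9.81·70.71 = 693.7 kPa

Δp ≈ 694 kPa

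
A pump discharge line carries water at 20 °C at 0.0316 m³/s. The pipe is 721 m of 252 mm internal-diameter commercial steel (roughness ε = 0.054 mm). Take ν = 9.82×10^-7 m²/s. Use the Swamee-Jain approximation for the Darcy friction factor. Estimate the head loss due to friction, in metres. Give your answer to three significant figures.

V = 4Q/(πD²) = 4·0.0316/(π·0.252²) = 0.6336 m/s
Re = VD/ν = 0.6336·0.252/9.82×10^-7 = 1.63×10^5 → turbulent
ε/D = 0.054/252 = 2.14×10^-4
Swamee-Jain: f = 0.01771
h_f = f(L/D)V²/(2g) = 0.01771·(721/0.252)·0.6336²/(2·9.81) = 1.037 m

h_f ≈ 1.04 m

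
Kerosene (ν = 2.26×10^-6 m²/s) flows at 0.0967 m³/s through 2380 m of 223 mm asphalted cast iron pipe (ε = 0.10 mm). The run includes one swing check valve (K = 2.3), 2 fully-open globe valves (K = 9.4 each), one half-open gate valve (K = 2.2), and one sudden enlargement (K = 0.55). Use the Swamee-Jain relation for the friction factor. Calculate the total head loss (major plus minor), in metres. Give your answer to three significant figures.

H_L ≈ 68.6 m

V = 4Q/(πD²) = 2.476 m/s; V²/2g = 0.3124 m
Re = 2.44×10^5, ε/D = 4.48×10^-4 → f = 0.01832 (Swamee-Jain)
Major: h_f = f(L/D)·V²/2g = 0.01832·10673·0.3124 = 61.10 m
Minor: ΣK = 23.9; h_m = ΣK·V²/2g = 7.451 m
Total H_L = 61.10 + 7.451 = 68.55 m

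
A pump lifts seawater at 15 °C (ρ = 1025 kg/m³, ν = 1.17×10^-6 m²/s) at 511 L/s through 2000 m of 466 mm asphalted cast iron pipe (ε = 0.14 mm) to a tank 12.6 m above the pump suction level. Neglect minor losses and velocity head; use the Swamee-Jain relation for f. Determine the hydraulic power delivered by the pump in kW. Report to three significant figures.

P_hyd ≈ 223 kW

V = 4Q/(πD²) = 2.996 m/s; Re = 1.19×10^6; ε/D = 3.00×10^-4; f = 0.01565
h_f = f(L/D)V²/2g = 30.73 m
Total head H = z + h_f = 12.6 + 30.73 = 43.33 m
P_hyd = ρgQH = 1025·9.81·0.511·43.33 = 222.6 kW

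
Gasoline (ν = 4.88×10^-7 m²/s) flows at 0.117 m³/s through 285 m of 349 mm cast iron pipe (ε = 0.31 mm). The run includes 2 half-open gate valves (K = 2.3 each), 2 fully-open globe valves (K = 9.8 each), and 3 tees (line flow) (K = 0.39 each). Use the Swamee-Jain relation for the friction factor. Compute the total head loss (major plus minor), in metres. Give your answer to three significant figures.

H_L ≈ 3.15 m

V = 4Q/(πD²) = 1.223 m/s; V²/2g = 0.07624 m
Re = 8.75×10^5, ε/D = 8.88×10^-4 → f = 0.01956 (Swamee-Jain)
Major: h_f = f(L/D)·V²/2g = 0.01956·816.6·0.07624 = 1.218 m
Minor: ΣK = 25.4; h_m = ΣK·V²/2g = 1.934 m
Total H_L = 1.218 + 1.934 = 3.152 m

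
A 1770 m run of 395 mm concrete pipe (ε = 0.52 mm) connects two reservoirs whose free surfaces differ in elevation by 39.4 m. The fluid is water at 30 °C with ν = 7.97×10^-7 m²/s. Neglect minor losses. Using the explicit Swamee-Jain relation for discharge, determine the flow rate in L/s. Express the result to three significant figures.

Swamee-Jain (Type II): Q = -0.965·√(gD⁵h_f/L)·ln[ε/(3.7D) + √(3.17ν²L/(gD³h_f))]
√(gD⁵h_f/L) = √(9.81·0.395⁵·39.4/1770) = 0.04582
ε/(3.7D) = 3.56×10^-4; √(3.17ν²L/(gD³h_f)) = 1.22×10^-5
Q = -0.965·0.04582·ln(3.680×10^-4) = 0.3497 m³/s
Check: V = 2.85 m/s, Re = 1.41×10^6, f = 0.02126, h_f = 39.5 m ≈ 39.4 m ✓

Q ≈ 350 L/s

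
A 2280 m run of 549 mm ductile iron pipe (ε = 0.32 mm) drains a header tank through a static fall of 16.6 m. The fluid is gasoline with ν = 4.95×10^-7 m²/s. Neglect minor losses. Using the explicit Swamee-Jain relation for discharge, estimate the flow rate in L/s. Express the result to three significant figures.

Q ≈ 501 L/s

Swamee-Jain (Type II): Q = -0.965·√(gD⁵h_f/L)·ln[ε/(3.7D) + √(3.17ν²L/(gD³h_f))]
√(gD⁵h_f/L) = √(9.81·0.549⁵·16.6/2280) = 0.05968
ε/(3.7D) = 1.58×10^-4; √(3.17ν²L/(gD³h_f)) = 8.11×10^-6
Q = -0.965·0.05968·ln(1.656×10^-4) = 0.5014 m³/s
Check: V = 2.12 m/s, Re = 2.35×10^6, f = 0.01755, h_f = 16.7 m ≈ 16.6 m ✓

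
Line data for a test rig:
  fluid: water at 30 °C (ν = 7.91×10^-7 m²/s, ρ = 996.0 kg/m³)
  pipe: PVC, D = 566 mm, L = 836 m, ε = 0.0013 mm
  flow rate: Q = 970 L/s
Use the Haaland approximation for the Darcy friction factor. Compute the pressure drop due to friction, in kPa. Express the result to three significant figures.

Δp ≈ 108 kPa

V = 4Q/(πD²) = 4·0.970/(π·0.566²) = 3.855 m/s
Re = VD/ν = 3.855·0.566/7.91×10^-7 = 2.76×10^6 → turbulent
ε/D = 0.0013/566 = 2.30×10^-6
Haaland: f = 0.009913
h_f = f(L/D)V²/(2g) = 0.009913·(836/0.566)·3.855²/(2·9.81) = 11.09 m
Δp = ρg·h_f = 996.0·9.81·11.09 = 108.4 kPa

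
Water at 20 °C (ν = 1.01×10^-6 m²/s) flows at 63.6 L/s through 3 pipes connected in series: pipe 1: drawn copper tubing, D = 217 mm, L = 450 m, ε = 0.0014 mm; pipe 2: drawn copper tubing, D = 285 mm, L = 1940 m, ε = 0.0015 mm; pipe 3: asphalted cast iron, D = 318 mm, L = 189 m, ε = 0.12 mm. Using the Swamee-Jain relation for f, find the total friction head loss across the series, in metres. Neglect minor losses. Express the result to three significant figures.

Pipe 1: V = 1.720 m/s, Re = 3.69×10^5, ε/D = 6.45×10^-6, f = 0.01392, h_1 = f(L/D)V²/2g = 4.350 m
Pipe 2: V = 0.9970 m/s, Re = 2.81×10^5, ε/D = 5.26×10^-6, f = 0.01461, h_2 = f(L/D)V²/2g = 5.038 m
Pipe 3: V = 0.8008 m/s, Re = 2.52×10^5, ε/D = 3.77×10^-4, f = 0.01785, h_3 = f(L/D)V²/2g = 0.3467 m
Series → Q common, losses add: H = Σh = 9.734 m

H ≈ 9.73 m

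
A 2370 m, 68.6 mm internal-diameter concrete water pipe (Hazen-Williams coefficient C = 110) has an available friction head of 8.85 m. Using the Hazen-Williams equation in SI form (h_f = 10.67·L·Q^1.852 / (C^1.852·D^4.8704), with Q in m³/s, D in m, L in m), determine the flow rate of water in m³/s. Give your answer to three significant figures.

Q ≈ 0.00130 m³/s

Rearranging: Q = [h_f·C^1.852·D^4.8704 / (10.67·L)]^(1/1.852)
Q = [8.85·110^1.852·0.0686^4.8704 / (10.67·2370)]^0.540 = 0.001303 m³/s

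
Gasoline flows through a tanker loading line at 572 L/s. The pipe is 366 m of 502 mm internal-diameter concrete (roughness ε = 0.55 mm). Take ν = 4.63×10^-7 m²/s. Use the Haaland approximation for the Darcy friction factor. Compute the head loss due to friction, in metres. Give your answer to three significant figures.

V = 4Q/(πD²) = 4·0.572/(π·0.502²) = 2.890 m/s
Re = VD/ν = 2.890·0.502/4.63×10^-7 = 3.13×10^6 → turbulent
ε/D = 0.55/502 = 0.00110
Haaland: f = 0.02020
h_f = f(L/D)V²/(2g) = 0.02020·(366/0.502)·2.890²/(2·9.81) = 6.269 m

h_f ≈ 6.27 m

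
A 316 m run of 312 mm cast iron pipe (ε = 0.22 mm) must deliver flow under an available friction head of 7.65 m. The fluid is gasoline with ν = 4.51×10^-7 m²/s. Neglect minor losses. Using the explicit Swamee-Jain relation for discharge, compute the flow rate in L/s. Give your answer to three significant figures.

Q ≈ 218 L/s

Swamee-Jain (Type II): Q = -0.965·√(gD⁵h_f/L)·ln[ε/(3.7D) + √(3.17ν²L/(gD³h_f))]
√(gD⁵h_f/L) = √(9.81·0.312⁵·7.65/316) = 0.02650
ε/(3.7D) = 1.91×10^-4; √(3.17ν²L/(gD³h_f)) = 9.45×10^-6
Q = -0.965·0.02650·ln(2.000×10^-4) = 0.2178 m³/s
Check: V = 2.85 m/s, Re = 1.97×10^6, f = 0.01834, h_f = 7.68 m ≈ 7.65 m ✓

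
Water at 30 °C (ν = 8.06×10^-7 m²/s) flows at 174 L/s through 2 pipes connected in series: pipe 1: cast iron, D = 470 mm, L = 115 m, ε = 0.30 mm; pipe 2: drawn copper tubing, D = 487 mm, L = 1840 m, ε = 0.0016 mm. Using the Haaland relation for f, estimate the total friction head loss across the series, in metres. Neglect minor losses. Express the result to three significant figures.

H ≈ 2.38 m

Pipe 1: V = 1.003 m/s, Re = 5.85×10^5, ε/D = 6.38×10^-4, f = 0.01831, h_1 = f(L/D)V²/2g = 0.2296 m
Pipe 2: V = 0.9341 m/s, Re = 5.64×10^5, ε/D = 3.29×10^-6, f = 0.01282, h_2 = f(L/D)V²/2g = 2.155 m
Series → Q common, losses add: H = Σh = 2.384 m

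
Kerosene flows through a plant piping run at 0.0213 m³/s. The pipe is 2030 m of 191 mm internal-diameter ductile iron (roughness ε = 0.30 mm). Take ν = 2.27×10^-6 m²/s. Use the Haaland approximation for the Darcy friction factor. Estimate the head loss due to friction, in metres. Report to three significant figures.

V = 4Q/(πD²) = 4·0.0213/(π·0.191²) = 0.7434 m/s
Re = VD/ν = 0.7434·0.191/2.27×10^-6 = 6.26×10^4 → turbulent
ε/D = 0.30/191 = 0.00157
Haaland: f = 0.02468
h_f = f(L/D)V²/(2g) = 0.02468·(2030/0.191)·0.7434²/(2·9.81) = 7.390 m

h_f ≈ 7.39 m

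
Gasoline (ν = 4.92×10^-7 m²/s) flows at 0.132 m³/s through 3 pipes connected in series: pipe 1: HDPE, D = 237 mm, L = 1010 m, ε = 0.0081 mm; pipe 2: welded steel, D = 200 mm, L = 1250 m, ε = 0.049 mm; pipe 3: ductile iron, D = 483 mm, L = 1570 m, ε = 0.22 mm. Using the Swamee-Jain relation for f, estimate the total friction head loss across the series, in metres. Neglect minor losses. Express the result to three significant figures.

Pipe 1: V = 2.992 m/s, Re = 1.44×10^6, ε/D = 3.42×10^-5, f = 0.01186, h_1 = f(L/D)V²/2g = 23.07 m
Pipe 2: V = 4.202 m/s, Re = 1.71×10^6, ε/D = 2.45×10^-4, f = 0.01491, h_2 = f(L/D)V²/2g = 83.84 m
Pipe 3: V = 0.7204 m/s, Re = 7.07×10^5, ε/D = 4.55×10^-4, f = 0.01721, h_3 = f(L/D)V²/2g = 1.480 m
Series → Q common, losses add: H = Σh = 108.4 m

H ≈ 108 m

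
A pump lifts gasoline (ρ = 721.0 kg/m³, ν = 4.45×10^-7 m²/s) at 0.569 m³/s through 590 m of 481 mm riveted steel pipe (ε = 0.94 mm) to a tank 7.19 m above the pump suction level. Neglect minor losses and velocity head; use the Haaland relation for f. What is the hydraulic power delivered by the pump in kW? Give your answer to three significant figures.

P_hyd ≈ 86.6 kW

V = 4Q/(πD²) = 3.131 m/s; Re = 3.38×10^6; ε/D = 0.00195; f = 0.02337
h_f = f(L/D)V²/2g = 14.33 m
Total head H = z + h_f = 7.19 + 14.33 = 21.52 m
P_hyd = ρgQH = 721.0·9.81·0.569·21.52 = 86.60 kW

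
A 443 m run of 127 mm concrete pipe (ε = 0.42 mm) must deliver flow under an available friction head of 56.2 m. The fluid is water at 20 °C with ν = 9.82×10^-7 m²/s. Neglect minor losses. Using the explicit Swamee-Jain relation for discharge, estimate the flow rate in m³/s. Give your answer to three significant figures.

Swamee-Jain (Type II): Q = -0.965·√(gD⁵h_f/L)·ln[ε/(3.7D) + √(3.17ν²L/(gD³h_f))]
√(gD⁵h_f/L) = √(9.81·0.127⁵·56.2/443) = 0.006412
ε/(3.7D) = 8.94×10^-4; √(3.17ν²L/(gD³h_f)) = 3.46×10^-5
Q = -0.965·0.006412·ln(9.284×10^-4) = 0.04320 m³/s
Check: V = 3.41 m/s, Re = 4.41×10^5, f = 0.02730, h_f = 56.5 m ≈ 56.2 m ✓

Q ≈ 0.0432 m³/s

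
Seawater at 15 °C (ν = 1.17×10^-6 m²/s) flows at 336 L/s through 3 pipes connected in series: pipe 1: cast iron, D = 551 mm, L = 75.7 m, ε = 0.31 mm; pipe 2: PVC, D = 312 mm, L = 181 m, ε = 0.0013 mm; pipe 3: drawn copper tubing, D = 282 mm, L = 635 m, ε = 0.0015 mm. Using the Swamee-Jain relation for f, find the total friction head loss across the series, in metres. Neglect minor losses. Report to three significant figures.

Pipe 1: V = 1.409 m/s, Re = 6.64×10^5, ε/D = 5.63×10^-4, f = 0.01794, h_1 = f(L/D)V²/2g = 0.2495 m
Pipe 2: V = 4.395 m/s, Re = 1.17×10^6, ε/D = 4.17×10^-6, f = 0.01142, h_2 = f(L/D)V²/2g = 6.521 m
Pipe 3: V = 5.380 m/s, Re = 1.30×10^6, ε/D = 5.32×10^-6, f = 0.01127, h_3 = f(L/D)V²/2g = 37.44 m
Series → Q common, losses add: H = Σh = 44.21 m

H ≈ 44.2 m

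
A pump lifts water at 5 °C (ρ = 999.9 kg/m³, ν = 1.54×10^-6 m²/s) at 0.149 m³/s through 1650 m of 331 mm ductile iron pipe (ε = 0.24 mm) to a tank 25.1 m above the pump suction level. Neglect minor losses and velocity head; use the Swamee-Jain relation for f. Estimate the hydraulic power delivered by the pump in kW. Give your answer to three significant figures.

P_hyd ≈ 58.2 kW

V = 4Q/(πD²) = 1.732 m/s; Re = 3.72×10^5; ε/D = 7.25×10^-4; f = 0.01930
h_f = f(L/D)V²/2g = 14.70 m
Total head H = z + h_f = 25.1 + 14.70 = 39.80 m
P_hyd = ρgQH = 999.9·9.81·0.149·39.80 = 58.17 kW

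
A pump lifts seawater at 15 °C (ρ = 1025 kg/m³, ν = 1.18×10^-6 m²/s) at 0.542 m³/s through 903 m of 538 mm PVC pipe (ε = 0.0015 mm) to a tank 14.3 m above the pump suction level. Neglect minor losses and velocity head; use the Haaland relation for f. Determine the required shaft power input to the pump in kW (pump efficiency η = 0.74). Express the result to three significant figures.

P_shaft ≈ 146 kW

V = 4Q/(πD²) = 2.384 m/s; Re = 1.09×10^6; ε/D = 2.79×10^-6; f = 0.01147
h_f = f(L/D)V²/2g = 5.579 m
Total head H = z + h_f = 14.3 + 5.579 = 19.88 m
P_hyd = ρgQH = 1025·9.81·0.542·19.88 = 108.3 kW
P_shaft = P_hyd/η = 108.3/0.74 = 146.4 kW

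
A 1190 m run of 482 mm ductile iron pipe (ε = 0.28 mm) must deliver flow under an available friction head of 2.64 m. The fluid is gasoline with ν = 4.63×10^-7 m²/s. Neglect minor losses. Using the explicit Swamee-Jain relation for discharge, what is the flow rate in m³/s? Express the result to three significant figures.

Swamee-Jain (Type II): Q = -0.965·√(gD⁵h_f/L)·ln[ε/(3.7D) + √(3.17ν²L/(gD³h_f))]
√(gD⁵h_f/L) = √(9.81·0.482⁵·2.64/1190) = 0.02379
ε/(3.7D) = 1.57×10^-4; √(3.17ν²L/(gD³h_f)) = 1.67×10^-5
Q = -0.965·0.02379·ln(1.737×10^-4) = 0.1988 m³/s
Check: V = 1.09 m/s, Re = 1.13×10^6, f = 0.01777, h_f = 2.65 m ≈ 2.64 m ✓

Q ≈ 0.199 m³/s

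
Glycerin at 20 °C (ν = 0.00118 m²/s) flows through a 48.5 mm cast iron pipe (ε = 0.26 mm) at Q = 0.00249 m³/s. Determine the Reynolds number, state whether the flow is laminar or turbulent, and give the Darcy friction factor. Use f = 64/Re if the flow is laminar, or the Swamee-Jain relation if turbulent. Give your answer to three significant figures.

Re ≈ 55.4; laminar; f = 64/Re ≈ 1.16

V = 4Q/(πD²) = 1.348 m/s
Re = VD/ν = 1.348·0.0485/0.00118 = 55.4
Re < 2300 → laminar → f = 64/Re = 1.155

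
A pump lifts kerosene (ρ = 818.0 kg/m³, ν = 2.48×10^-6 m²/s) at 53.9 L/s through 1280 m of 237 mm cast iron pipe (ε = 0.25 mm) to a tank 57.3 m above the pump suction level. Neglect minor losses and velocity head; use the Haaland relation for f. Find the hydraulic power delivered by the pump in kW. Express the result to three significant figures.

V = 4Q/(πD²) = 1.222 m/s; Re = 1.17×10^5; ε/D = 0.00105; f = 0.02187
h_f = f(L/D)V²/2g = 8.989 m
Total head H = z + h_f = 57.3 + 8.989 = 66.29 m
P_hyd = ρgQH = 818.0·9.81·0.0539·66.29 = 28.67 kW

P_hyd ≈ 28.7 kW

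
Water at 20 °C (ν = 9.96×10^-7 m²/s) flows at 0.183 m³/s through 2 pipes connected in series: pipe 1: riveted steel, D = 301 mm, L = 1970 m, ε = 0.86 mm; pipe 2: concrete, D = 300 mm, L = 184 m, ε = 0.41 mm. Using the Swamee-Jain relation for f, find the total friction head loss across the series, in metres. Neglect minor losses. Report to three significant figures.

Pipe 1: V = 2.572 m/s, Re = 7.77×10^5, ε/D = 0.00286, f = 0.02607, h_1 = f(L/D)V²/2g = 57.53 m
Pipe 2: V = 2.589 m/s, Re = 7.80×10^5, ε/D = 0.00137, f = 0.02162, h_2 = f(L/D)V²/2g = 4.531 m
Series → Q common, losses add: H = Σh = 62.06 m

H ≈ 62.1 m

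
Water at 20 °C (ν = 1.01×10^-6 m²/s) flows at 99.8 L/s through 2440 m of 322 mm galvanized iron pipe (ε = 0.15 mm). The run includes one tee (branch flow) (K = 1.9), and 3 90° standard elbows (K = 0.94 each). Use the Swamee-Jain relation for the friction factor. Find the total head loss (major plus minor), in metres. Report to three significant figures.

H_L ≈ 10.7 m

V = 4Q/(πD²) = 1.226 m/s; V²/2g = 0.07655 m
Re = 3.91×10^5, ε/D = 4.66×10^-4 → f = 0.01781 (Swamee-Jain)
Major: h_f = f(L/D)·V²/2g = 0.01781·7578·0.07655 = 10.33 m
Minor: ΣK = 4.72; h_m = ΣK·V²/2g = 0.3613 m
Total H_L = 10.33 + 0.3613 = 10.69 m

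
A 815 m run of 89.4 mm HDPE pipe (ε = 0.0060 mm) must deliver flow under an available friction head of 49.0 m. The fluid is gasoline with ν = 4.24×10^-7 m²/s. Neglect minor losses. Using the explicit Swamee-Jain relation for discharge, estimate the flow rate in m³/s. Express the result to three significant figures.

Q ≈ 0.0174 m³/s

Swamee-Jain (Type II): Q = -0.965·√(gD⁵h_f/L)·ln[ε/(3.7D) + √(3.17ν²L/(gD³h_f))]
√(gD⁵h_f/L) = √(9.81·0.0894⁵·49.0/815) = 0.001835
ε/(3.7D) = 1.81×10^-5; √(3.17ν²L/(gD³h_f)) = 3.68×10^-5
Q = -0.965·0.001835·ln(5.491×10^-5) = 0.01737 m³/s
Check: V = 2.77 m/s, Re = 5.84×10^5, f = 0.01379, h_f = 49.1 m ≈ 49.0 m ✓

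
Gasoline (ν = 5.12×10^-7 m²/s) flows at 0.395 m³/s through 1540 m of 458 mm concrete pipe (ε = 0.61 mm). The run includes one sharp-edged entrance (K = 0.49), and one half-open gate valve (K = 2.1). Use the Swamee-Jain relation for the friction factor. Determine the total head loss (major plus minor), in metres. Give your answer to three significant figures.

H_L ≈ 21.7 m

V = 4Q/(πD²) = 2.398 m/s; V²/2g = 0.2930 m
Re = 2.14×10^6, ε/D = 0.00133 → f = 0.02125 (Swamee-Jain)
Major: h_f = f(L/D)·V²/2g = 0.02125·3362·0.2930 = 20.93 m
Minor: ΣK = 2.59; h_m = ΣK·V²/2g = 0.7588 m
Total H_L = 20.93 + 0.7588 = 21.69 m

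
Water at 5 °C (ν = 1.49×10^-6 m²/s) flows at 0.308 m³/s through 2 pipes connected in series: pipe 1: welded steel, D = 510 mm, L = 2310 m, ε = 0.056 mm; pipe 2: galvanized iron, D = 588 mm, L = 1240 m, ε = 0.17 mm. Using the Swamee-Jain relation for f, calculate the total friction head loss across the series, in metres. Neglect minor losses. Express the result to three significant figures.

Pipe 1: V = 1.508 m/s, Re = 5.16×10^5, ε/D = 1.10×10^-4, f = 0.01453, h_1 = f(L/D)V²/2g = 7.625 m
Pipe 2: V = 1.134 m/s, Re = 4.48×10^5, ε/D = 2.89×10^-4, f = 0.01642, h_2 = f(L/D)V²/2g = 2.270 m
Series → Q common, losses add: H = Σh = 9.895 m

H ≈ 9.90 m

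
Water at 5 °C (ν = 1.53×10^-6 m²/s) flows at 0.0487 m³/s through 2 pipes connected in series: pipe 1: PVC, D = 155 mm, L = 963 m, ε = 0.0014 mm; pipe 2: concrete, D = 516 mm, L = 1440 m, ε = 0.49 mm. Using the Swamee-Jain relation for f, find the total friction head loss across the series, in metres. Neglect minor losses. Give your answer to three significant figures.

Pipe 1: V = 2.581 m/s, Re = 2.61×10^5, ε/D = 9.03×10^-6, f = 0.01485, h_1 = f(L/D)V²/2g = 31.32 m
Pipe 2: V = 0.2329 m/s, Re = 7.85×10^4, ε/D = 9.50×10^-4, f = 0.02273, h_2 = f(L/D)V²/2g = 0.1753 m
Series → Q common, losses add: H = Σh = 31.50 m

H ≈ 31.5 m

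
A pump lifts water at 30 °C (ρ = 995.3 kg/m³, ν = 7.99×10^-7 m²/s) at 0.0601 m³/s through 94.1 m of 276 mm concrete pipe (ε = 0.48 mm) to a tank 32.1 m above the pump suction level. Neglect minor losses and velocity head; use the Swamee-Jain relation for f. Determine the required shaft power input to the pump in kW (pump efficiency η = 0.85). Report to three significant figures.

V = 4Q/(πD²) = 1.005 m/s; Re = 3.47×10^5; ε/D = 0.00174; f = 0.02329
h_f = f(L/D)V²/2g = 0.4084 m
Total head H = z + h_f = 32.1 + 0.4084 = 32.51 m
P_hyd = ρgQH = 995.3·9.81·0.0601·32.51 = 19.08 kW
P_shaft = P_hyd/η = 19.08/0.85 = 22.44 kW

P_shaft ≈ 22.4 kW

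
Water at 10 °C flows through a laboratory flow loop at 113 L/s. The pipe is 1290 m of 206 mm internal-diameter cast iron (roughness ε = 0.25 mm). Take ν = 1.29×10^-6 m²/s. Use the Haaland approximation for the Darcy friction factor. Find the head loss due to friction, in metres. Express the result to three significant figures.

V = 4Q/(πD²) = 4·0.113/(π·0.206²) = 3.390 m/s
Re = VD/ν = 3.390·0.206/1.29×10^-6 = 5.41×10^5 → turbulent
ε/D = 0.25/206 = 0.00121
Haaland: f = 0.02106
h_f = f(L/D)V²/(2g) = 0.02106·(1290/0.206)·3.390²/(2·9.81) = 77.26 m

h_f ≈ 77.3 m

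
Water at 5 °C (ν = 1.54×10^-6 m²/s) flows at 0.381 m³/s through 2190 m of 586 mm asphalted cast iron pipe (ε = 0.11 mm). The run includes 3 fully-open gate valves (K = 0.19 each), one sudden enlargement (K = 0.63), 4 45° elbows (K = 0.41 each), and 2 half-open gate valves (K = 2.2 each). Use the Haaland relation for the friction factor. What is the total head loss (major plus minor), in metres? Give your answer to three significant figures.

V = 4Q/(πD²) = 1.413 m/s; V²/2g = 0.1017 m
Re = 5.38×10^5, ε/D = 1.88×10^-4 → f = 0.01508 (Haaland)
Major: h_f = f(L/D)·V²/2g = 0.01508·3737·0.1017 = 5.733 m
Minor: ΣK = 7.24; h_m = ΣK·V²/2g = 0.7364 m
Total H_L = 5.733 + 0.7364 = 6.469 m

H_L ≈ 6.47 m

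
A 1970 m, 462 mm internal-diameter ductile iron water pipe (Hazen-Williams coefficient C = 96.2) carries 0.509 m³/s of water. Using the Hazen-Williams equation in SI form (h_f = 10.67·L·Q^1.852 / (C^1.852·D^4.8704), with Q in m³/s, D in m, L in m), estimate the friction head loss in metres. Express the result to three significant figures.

h_f ≈ 54.9 m

h_f = 10.67·1970·0.509^1.852 / (96.2^1.852·0.462^4.8704) = 54.95 m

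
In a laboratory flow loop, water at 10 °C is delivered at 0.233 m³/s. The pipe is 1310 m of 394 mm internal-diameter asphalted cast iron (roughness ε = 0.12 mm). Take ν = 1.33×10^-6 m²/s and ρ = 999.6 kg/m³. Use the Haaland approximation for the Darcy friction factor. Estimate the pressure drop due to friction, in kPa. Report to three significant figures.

V = 4Q/(πD²) = 4·0.233/(π·0.394²) = 1.911 m/s
Re = VD/ν = 1.911·0.394/1.33×10^-6 = 5.66×10^5 → turbulent
ε/D = 0.12/394 = 3.05×10^-4
Haaland: f = 0.01607
h_f = f(L/D)V²/(2g) = 0.01607·(1310/0.394)·1.911²/(2·9.81) = 9.945 m
Δp = ρg·h_f = 999.6·9.81·9.945 = 97.53 kPa

Δp ≈ 97.5 kPa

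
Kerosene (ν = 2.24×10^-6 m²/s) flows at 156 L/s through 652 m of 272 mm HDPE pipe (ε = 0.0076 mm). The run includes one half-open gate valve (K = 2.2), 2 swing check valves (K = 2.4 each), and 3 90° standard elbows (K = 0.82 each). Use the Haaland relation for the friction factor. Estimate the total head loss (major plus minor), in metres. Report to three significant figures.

V = 4Q/(πD²) = 2.685 m/s; V²/2g = 0.3674 m
Re = 3.26×10^5, ε/D = 2.79×10^-5 → f = 0.01437 (Haaland)
Major: h_f = f(L/D)·V²/2g = 0.01437·2397·0.3674 = 12.66 m
Minor: ΣK = 9.46; h_m = ΣK·V²/2g = 3.475 m
Total H_L = 12.66 + 3.475 = 16.13 m

H_L ≈ 16.1 m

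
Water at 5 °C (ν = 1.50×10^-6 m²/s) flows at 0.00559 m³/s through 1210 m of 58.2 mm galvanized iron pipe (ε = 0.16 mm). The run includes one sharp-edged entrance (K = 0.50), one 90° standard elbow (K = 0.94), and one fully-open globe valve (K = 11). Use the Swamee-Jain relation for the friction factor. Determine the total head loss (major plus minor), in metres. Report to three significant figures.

H_L ≈ 131 m

V = 4Q/(πD²) = 2.101 m/s; V²/2g = 0.2250 m
Re = 8.15×10^4, ε/D = 0.00275 → f = 0.02746 (Swamee-Jain)
Major: h_f = f(L/D)·V²/2g = 0.02746·20790·0.2250 = 128.5 m
Minor: ΣK = 12.4; h_m = ΣK·V²/2g = 2.799 m
Total H_L = 128.5 + 2.799 = 131.3 m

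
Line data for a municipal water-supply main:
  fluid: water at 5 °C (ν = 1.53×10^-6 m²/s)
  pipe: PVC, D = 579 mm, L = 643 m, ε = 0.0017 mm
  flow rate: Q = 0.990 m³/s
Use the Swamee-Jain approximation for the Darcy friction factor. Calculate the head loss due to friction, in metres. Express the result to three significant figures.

V = 4Q/(πD²) = 4·0.990/(π·0.579²) = 3.760 m/s
Re = VD/ν = 3.760·0.579/1.53×10^-6 = 1.42×10^6 → turbulent
ε/D = 0.0017/579 = 2.94×10^-6
Swamee-Jain: f = 0.01104
h_f = f(L/D)V²/(2g) = 0.01104·(643/0.579)·3.760²/(2·9.81) = 8.834 m

h_f ≈ 8.83 m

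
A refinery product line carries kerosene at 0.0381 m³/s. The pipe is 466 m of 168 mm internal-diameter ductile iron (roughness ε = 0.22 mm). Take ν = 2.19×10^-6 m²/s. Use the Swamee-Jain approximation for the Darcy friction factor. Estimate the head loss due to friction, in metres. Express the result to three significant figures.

V = 4Q/(πD²) = 4·0.0381/(π·0.168²) = 1.719 m/s
Re = VD/ν = 1.719·0.168/2.19×10^-6 = 1.32×10^5 → turbulent
ε/D = 0.22/168 = 0.00131
Swamee-Jain: f = 0.02289
h_f = f(L/D)V²/(2g) = 0.02289·(466/0.168)·1.719²/(2·9.81) = 9.559 m

h_f ≈ 9.56 m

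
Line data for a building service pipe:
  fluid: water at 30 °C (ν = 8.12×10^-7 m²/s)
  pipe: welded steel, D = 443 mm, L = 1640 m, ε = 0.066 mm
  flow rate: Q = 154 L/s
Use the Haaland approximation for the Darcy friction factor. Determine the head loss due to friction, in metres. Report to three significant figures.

V = 4Q/(πD²) = 4·0.154/(π·0.443²) = 0.9991 m/s
Re = VD/ν = 0.9991·0.443/8.12×10^-7 = 5.45×10^5 → turbulent
ε/D = 0.066/443 = 1.49×10^-4
Haaland: f = 0.01467
h_f = f(L/D)V²/(2g) = 0.01467·(1640/0.443)·0.9991²/(2·9.81) = 2.763 m

h_f ≈ 2.76 m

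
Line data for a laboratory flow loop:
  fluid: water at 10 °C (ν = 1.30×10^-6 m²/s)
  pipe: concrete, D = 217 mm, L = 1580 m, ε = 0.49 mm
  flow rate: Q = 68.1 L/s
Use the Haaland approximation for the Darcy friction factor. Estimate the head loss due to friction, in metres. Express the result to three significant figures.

h_f ≈ 31.1 m

V = 4Q/(πD²) = 4·0.0681/(π·0.217²) = 1.841 m/s
Re = VD/ν = 1.841·0.217/1.30×10^-6 = 3.07×10^5 → turbulent
ε/D = 0.49/217 = 0.00226
Haaland: f = 0.02472
h_f = f(L/D)V²/(2g) = 0.02472·(1580/0.217)·1.841²/(2·9.81) = 31.11 m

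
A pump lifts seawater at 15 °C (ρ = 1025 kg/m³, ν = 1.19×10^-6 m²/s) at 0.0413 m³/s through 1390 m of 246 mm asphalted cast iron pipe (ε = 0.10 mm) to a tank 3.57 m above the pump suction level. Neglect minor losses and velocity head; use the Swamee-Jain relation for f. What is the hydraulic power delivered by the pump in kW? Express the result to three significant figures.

P_hyd ≈ 3.16 kW

V = 4Q/(πD²) = 0.8689 m/s; Re = 1.80×10^5; ε/D = 4.07×10^-4; f = 0.01863
h_f = f(L/D)V²/2g = 4.050 m
Total head H = z + h_f = 3.57 + 4.050 = 7.620 m
P_hyd = ρgQH = 1025·9.81·0.0413·7.620 = 3.165 kW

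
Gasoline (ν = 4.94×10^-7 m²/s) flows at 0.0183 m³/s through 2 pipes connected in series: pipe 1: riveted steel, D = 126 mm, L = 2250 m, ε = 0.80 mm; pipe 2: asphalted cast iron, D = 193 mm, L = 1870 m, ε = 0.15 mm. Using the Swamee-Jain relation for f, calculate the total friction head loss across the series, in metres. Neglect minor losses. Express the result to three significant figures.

Pipe 1: V = 1.468 m/s, Re = 3.74×10^5, ε/D = 0.00635, f = 0.03302, h_1 = f(L/D)V²/2g = 64.73 m
Pipe 2: V = 0.6255 m/s, Re = 2.44×10^5, ε/D = 7.77×10^-4, f = 0.02000, h_2 = f(L/D)V²/2g = 3.864 m
Series → Q common, losses add: H = Σh = 68.59 m

H ≈ 68.6 m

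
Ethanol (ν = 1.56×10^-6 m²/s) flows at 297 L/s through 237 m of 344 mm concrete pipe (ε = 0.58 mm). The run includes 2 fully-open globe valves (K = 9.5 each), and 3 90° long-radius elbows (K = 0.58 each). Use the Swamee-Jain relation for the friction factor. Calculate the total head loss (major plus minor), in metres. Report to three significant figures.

H_L ≈ 19.0 m

V = 4Q/(πD²) = 3.196 m/s; V²/2g = 0.5205 m
Re = 7.05×10^5, ε/D = 0.00169 → f = 0.02278 (Swamee-Jain)
Major: h_f = f(L/D)·V²/2g = 0.02278·689.0·0.5205 = 8.170 m
Minor: ΣK = 20.7; h_m = ΣK·V²/2g = 10.79 m
Total H_L = 8.170 + 10.79 = 18.96 m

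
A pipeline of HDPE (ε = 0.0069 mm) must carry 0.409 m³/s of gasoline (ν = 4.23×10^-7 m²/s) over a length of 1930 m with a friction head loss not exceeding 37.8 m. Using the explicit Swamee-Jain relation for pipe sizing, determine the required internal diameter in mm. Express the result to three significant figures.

Swamee-Jain (Type III): D = 0.66·[ε^1.25·(LQ²/(gh_f))^4.75 + ν·Q^9.4·(L/(gh_f))^5.2]^0.04
LQ²/(gh_f) = 0.8706; L/(gh_f) = 5.205
Term 1 = ε^1.25·(…)^4.75 = 1.83×10^-7; Term 2 = ν·Q^9.4·(…)^5.2 = 5.03×10^-7
D = 0.66·(1.83×10^-7 + 5.03×10^-7)^0.04 = 0.3741 m = 374 mm
Check: V = 3.72 m/s, Re = 3.29×10^6, f = 0.01044, h_f = 38.0 m ≈ 37.8 m ✓

D ≈ 374 mm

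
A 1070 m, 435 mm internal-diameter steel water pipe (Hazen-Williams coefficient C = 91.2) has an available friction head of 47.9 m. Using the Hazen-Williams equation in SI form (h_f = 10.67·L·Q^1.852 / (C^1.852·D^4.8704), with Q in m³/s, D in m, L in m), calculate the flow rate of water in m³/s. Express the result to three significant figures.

Q ≈ 0.532 m³/s

Rearranging: Q = [h_f·C^1.852·D^4.8704 / (10.67·L)]^(1/1.852)
Q = [47.9·91.2^1.852·0.435^4.8704 / (10.67·1070)]^0.540 = 0.5317 m³/s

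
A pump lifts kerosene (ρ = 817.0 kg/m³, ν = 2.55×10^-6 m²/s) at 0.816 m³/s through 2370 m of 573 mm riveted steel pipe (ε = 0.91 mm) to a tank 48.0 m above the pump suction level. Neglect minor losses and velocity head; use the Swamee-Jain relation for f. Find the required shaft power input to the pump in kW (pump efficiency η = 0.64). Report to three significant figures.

P_shaft ≈ 975 kW

V = 4Q/(πD²) = 3.164 m/s; Re = 7.11×10^5; ε/D = 0.00159; f = 0.02245
h_f = f(L/D)V²/2g = 47.39 m
Total head H = z + h_f = 48.0 + 47.39 = 95.39 m
P_hyd = ρgQH = 817.0·9.81·0.816·95.39 = 623.9 kW
P_shaft = P_hyd/η = 623.9/0.64 = 974.8 kW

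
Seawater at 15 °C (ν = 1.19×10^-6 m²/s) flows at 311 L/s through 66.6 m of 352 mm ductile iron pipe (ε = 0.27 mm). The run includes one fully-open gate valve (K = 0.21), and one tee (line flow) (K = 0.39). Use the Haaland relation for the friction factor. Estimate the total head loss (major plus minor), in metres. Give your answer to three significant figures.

V = 4Q/(πD²) = 3.196 m/s; V²/2g = 0.5206 m
Re = 9.45×10^5, ε/D = 7.67×10^-4 → f = 0.01880 (Haaland)
Major: h_f = f(L/D)·V²/2g = 0.01880·189.2·0.5206 = 1.852 m
Minor: ΣK = 0.600; h_m = ΣK·V²/2g = 0.3123 m
Total H_L = 1.852 + 0.3123 = 2.164 m

H_L ≈ 2.16 m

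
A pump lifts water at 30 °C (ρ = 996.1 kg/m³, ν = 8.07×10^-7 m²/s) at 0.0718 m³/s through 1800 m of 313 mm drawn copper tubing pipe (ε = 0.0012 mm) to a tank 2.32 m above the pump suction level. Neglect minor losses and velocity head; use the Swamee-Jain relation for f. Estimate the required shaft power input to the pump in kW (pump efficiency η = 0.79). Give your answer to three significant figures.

V = 4Q/(πD²) = 0.9331 m/s; Re = 3.62×10^5; ε/D = 3.83×10^-6; f = 0.01393
h_f = f(L/D)V²/2g = 3.556 m
Total head H = z + h_f = 2.32 + 3.556 = 5.876 m
P_hyd = ρgQH = 996.1·9.81·0.0718·5.876 = 4.123 kW
P_shaft = P_hyd/η = 4.123/0.79 = 5.218 kW

P_shaft ≈ 5.22 kW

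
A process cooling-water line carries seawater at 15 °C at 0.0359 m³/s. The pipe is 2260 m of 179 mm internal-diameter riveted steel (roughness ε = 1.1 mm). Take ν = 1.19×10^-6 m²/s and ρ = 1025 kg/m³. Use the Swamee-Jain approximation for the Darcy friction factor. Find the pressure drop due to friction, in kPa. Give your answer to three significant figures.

V = 4Q/(πD²) = 4·0.0359/(π·0.179²) = 1.427 m/s
Re = VD/ν = 1.427·0.179/1.19×10^-6 = 2.15×10^5 → turbulent
ε/D = 1.1/179 = 0.00615
Swamee-Jain: f = 0.03290
h_f = f(L/D)V²/(2g) = 0.03290·(2260/0.179)·1.427²/(2·9.81) = 43.09 m
Δp = ρg·h_f = 1025·9.81·43.09 = 433.3 kPa

Δp ≈ 433 kPa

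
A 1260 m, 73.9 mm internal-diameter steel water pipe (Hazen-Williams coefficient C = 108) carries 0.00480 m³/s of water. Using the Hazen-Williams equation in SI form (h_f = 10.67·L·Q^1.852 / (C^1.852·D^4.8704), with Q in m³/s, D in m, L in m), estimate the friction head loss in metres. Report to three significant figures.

h_f ≈ 37.9 m

h_f = 10.67·1260·0.00480^1.852 / (108^1.852·0.0739^4.8704) = 37.88 m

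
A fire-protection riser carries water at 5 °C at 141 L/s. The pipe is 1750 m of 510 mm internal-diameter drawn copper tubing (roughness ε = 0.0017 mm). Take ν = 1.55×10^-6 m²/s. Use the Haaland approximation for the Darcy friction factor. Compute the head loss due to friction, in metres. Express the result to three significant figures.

V = 4Q/(πD²) = 4·0.141/(π·0.510²) = 0.6902 m/s
Re = VD/ν = 0.6902·0.510/1.55×10^-6 = 2.27×10^5 → turbulent
ε/D = 0.0017/510 = 3.33×10^-6
Haaland: f = 0.01514
h_f = f(L/D)V²/(2g) = 0.01514·(1750/0.510)·0.6902²/(2·9.81) = 1.262 m

h_f ≈ 1.26 m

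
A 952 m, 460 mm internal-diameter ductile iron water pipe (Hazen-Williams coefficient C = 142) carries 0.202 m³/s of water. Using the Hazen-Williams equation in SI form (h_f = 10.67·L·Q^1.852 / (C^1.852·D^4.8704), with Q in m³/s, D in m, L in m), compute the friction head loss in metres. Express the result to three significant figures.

h_f ≈ 2.38 m

h_f = 10.67·952·0.202^1.852 / (142^1.852·0.460^4.8704) = 2.381 m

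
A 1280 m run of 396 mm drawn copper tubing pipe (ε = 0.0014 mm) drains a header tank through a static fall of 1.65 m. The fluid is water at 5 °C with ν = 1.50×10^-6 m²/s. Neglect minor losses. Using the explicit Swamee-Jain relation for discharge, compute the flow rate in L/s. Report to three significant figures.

Swamee-Jain (Type II): Q = -0.965·√(gD⁵h_f/L)·ln[ε/(3.7D) + √(3.17ν²L/(gD³h_f))]
√(gD⁵h_f/L) = √(9.81·0.396⁵·1.65/1280) = 0.01110
ε/(3.7D) = 9.56×10^-7; √(3.17ν²L/(gD³h_f)) = 9.53×10^-5
Q = -0.965·0.01110·ln(9.626×10^-5) = 0.09904 m³/s
Check: V = 0.804 m/s, Re = 2.12×10^5, f = 0.01539, h_f = 1.64 m ≈ 1.65 m ✓

Q ≈ 99.0 L/s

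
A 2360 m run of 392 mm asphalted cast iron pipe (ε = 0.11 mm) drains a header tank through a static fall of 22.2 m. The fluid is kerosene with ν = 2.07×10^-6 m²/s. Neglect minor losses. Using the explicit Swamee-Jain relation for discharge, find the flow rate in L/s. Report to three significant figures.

Q ≈ 253 L/s

Swamee-Jain (Type II): Q = -0.965·√(gD⁵h_f/L)·ln[ε/(3.7D) + √(3.17ν²L/(gD³h_f))]
√(gD⁵h_f/L) = √(9.81·0.392⁵·22.2/2360) = 0.02923
ε/(3.7D) = 7.58×10^-5; √(3.17ν²L/(gD³h_f)) = 4.94×10^-5
Q = -0.965·0.02923·ln(1.253×10^-4) = 0.2534 m³/s
Check: V = 2.10 m/s, Re = 3.98×10^5, f = 0.01650, h_f = 22.3 m ≈ 22.2 m ✓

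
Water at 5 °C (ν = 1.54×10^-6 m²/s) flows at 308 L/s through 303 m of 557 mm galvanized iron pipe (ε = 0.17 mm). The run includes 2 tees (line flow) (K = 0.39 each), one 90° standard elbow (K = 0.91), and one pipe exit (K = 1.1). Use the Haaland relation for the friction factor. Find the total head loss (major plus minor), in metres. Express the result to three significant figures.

V = 4Q/(πD²) = 1.264 m/s; V²/2g = 0.08143 m
Re = 4.57×10^5, ε/D = 3.05×10^-4 → f = 0.01629 (Haaland)
Major: h_f = f(L/D)·V²/2g = 0.01629·544.0·0.08143 = 0.7217 m
Minor: ΣK = 2.79; h_m = ΣK·V²/2g = 0.2272 m
Total H_L = 0.7217 + 0.2272 = 0.9489 m

H_L ≈ 0.949 m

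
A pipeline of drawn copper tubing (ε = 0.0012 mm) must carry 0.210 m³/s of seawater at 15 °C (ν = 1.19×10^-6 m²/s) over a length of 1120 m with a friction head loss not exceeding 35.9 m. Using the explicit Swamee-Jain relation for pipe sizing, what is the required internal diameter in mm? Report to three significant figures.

Swamee-Jain (Type III): D = 0.66·[ε^1.25·(LQ²/(gh_f))^4.75 + ν·Q^9.4·(L/(gh_f))^5.2]^0.04
LQ²/(gh_f) = 0.1402; L/(gh_f) = 3.180
Term 1 = ε^1.25·(…)^4.75 = 3.52×10^-12; Term 2 = ν·Q^9.4·(…)^5.2 = 2.08×10^-10
D = 0.66·(3.52×10^-12 + 2.08×10^-10)^0.04 = 0.2707 m = 271 mm
Check: V = 3.65 m/s, Re = 8.30×10^5, f = 0.01208, h_f = 33.9 m ≈ 35.9 m ✓

D ≈ 271 mm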